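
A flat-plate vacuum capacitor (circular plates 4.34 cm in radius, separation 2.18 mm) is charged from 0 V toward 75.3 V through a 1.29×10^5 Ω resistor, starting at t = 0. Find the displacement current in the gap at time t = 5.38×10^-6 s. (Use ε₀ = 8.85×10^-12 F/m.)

1.03×10^-4 A

With C = ε₀A/d = (8.85×10^-12)(5.917×10^-3)/(2.18×10^-3) = 2.402×10^-11 F, the time constant is τ = RC = 3.099×10^-6 s, so t/τ = 1.736 and e^(−t/τ) = 0.1762.
I_d = I_cond = (V₀/R) e^(−t/τ) = (5.837×10^-4)(0.1762) = 1.03×10^-4 A.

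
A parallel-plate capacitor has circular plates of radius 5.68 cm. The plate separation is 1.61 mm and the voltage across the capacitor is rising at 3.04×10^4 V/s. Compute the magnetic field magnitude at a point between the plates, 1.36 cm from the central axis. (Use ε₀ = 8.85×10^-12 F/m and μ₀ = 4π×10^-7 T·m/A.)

1.43×10^-12 T

I_d = C dV/dt with C = ε₀πR²/d = 5.574×10^-11 F, so I_d = (5.574×10^-11)(3.04×10^4) = 1.694×10^-6 A.
An Ampèrian loop of radius r encloses a fraction (r/R)² of I_d. Then B·2πr = μ₀ I_d (r/R)², giving B = μ₀ I_d r/(2πR²) = 1.43×10^-12 T.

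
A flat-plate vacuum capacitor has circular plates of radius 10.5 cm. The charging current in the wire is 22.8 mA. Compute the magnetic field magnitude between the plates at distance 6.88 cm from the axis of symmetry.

2.85×10^-8 T

No conduction current crosses the gap, so I_d there equals the 0.0228 A in the leads.
For r < R the Ampère–Maxwell law gives B(2πr) = μ₀ I_d (r²/R²), so B = μ₀ I_d r/(2πR²) = (4π×10^-7)(0.0228)(0.0688)/(2π·0.105²) = 2.85×10^-8 T.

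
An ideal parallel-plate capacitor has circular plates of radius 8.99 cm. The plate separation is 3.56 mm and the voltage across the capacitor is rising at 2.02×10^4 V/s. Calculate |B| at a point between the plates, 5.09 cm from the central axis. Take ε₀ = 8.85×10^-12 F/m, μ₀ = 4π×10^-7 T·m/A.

1.61×10^-12 T

With E = V/d, dE/dt = 5.674×10^6 V/(m·s) and πR² = 0.02539 m², giving I_d = ε₀ πR² dE/dt = 1.275×10^-6 A.
An Ampèrian loop of radius r encloses a fraction (r/R)² of I_d. Then B·2πr = μ₀ I_d (r/R)², giving B = μ₀ I_d r/(2πR²) = 1.61×10^-12 T.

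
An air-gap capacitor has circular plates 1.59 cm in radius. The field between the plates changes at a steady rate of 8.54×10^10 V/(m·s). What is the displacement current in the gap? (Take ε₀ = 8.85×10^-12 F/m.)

6.00×10^-4 A

I_d = ε₀ A (dE/dt) = (8.85×10^-12)(7.942×10^-4 m²)(8.54×10^10) = 6.00×10^-4 A.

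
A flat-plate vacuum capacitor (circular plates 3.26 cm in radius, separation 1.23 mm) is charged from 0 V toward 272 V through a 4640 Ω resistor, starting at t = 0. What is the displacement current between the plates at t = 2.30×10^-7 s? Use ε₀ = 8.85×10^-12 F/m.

7.45×10^-3 A

C = ε₀A/d = (8.85×10^-12)(3.339×10^-3)/(1.23×10^-3) = 2.402×10^-11 F and τ = RC = 1.115×10^-7 s. I_d in the gap equals the RC charging current.
I_d(t) = (V₀/R) e^(−t/τ) = 0.05862 · e^(−2.063) = 7.45×10^-3 A.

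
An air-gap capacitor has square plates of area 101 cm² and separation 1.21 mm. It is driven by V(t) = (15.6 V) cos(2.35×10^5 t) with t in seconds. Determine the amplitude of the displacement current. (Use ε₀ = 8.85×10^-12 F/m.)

2.71×10^-4 A

The displacement current equals the conduction current C dV/dt, which peaks at C V₀ ω.
With C = ε₀A/d = (8.85×10^-12)(0.0101)/(1.21×10^-3) = 7.387×10^-11 F and ω = 2.35×10^5 rad/s, I_d,max = (7.387×10^-11)(15.6)(2.35×10^5) = 2.71×10^-4 A.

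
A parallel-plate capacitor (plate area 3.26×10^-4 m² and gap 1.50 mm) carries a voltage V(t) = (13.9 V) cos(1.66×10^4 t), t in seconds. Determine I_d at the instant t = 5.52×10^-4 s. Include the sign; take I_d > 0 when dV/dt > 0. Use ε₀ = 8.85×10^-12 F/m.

-1.15×10^-7 A

dE/dt = (V₀ω/d)·−sin(ωt) with ωt = 9.1632 rad: (13.9)(1.66×10^4)(-0.2586)/(1.50×10^-3) = -3.978×10^7 V/(m·s).
I_d = ε₀ A dE/dt = (8.85×10^-12)(3.26×10^-4)(-3.978×10^7) = -1.15×10^-7 A.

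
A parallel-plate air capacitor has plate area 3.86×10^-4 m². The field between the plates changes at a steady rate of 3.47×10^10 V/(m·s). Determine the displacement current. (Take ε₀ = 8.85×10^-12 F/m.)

1.19×10^-4 A

With a uniform field, Φ_E = EA, so I_d = ε₀ A dE/dt = 1.19×10^-4 A.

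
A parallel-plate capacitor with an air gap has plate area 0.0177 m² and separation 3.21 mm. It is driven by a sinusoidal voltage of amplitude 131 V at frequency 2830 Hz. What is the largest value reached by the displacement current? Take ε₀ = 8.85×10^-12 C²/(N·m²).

C = ε₀A/d = (8.85×10^-12)(0.0177)/(3.21×10^-3) = 4.880×10^-11 F; ω = 2πf = 1.778×10^4 rad/s.
I_d = C dV/dt, so |I_d|_max = C V₀ ω = (4.880×10^-11)(131)(1.778×10^4) = 1.14×10^-4 A.

1.14×10^-4 A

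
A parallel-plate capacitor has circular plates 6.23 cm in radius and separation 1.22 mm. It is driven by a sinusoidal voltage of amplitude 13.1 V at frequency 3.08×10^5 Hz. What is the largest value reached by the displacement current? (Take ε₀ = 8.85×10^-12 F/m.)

2.24×10^-3 A

C = ε₀A/d = (8.85×10^-12)(0.01219)/(1.22×10^-3) = 8.843×10^-11 F; ω = 2πf = 1.935×10^6 rad/s.
I_d = C dV/dt, so |I_d|_max = C V₀ ω = (8.843×10^-11)(13.1)(1.935×10^6) = 2.24×10^-3 A.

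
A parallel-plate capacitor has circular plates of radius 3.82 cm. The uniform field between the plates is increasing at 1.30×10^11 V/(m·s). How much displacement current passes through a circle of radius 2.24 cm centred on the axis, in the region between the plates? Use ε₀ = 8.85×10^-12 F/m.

1.81×10^-3 A

Total displacement current: I_d = ε₀(πR²)(dE/dt) = (8.85×10^-12)(4.584×10^-3)(1.30×10^11) = 5.274×10^-3 A.
Through an area πr² the displacement current is I_d·(πr²/πR²) = I_d (r/R)² = 1.81×10^-3 A.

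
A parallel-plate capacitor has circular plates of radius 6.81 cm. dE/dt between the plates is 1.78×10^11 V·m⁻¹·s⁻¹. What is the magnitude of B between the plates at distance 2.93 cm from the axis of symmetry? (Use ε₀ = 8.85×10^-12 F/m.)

Through the whole plate area (πR² = 0.01457 m²), I_d = ε₀ πR² dE/dt = 0.02295 A.
∮B·dl = μ₀ I_d,enc with I_d,enc = I_d r²/R² = 4.248×10^-3 A; so B = μ₀ I_d,enc/(2πr) = 2.90×10^-8 T.

2.90×10^-8 T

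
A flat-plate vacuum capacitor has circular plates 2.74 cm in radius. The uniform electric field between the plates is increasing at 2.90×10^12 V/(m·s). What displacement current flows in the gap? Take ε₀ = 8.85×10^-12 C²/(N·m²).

The displacement current is ε₀ times dΦ_E/dt = ε₀ A dE/dt = (8.85×10^-12)(2.359×10^-3)(2.90×10^12) = 0.0605 A.

0.0605 A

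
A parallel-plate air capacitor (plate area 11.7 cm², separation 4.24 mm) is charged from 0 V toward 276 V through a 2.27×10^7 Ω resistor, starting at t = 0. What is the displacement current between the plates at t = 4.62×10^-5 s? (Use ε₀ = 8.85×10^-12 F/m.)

C = ε₀A/d = (8.85×10^-12)(1.17×10^-3)/(4.24×10^-3) = 2.442×10^-12 F, so τ = RC = 5.543×10^-5 s.
The conduction current is I(t) = (V₀/R) e^(−t/τ), and the displacement current between the plates equals it.
t/τ = 0.8335; I_d = (276/2.27×10^7) · e^(−0.8335) = (1.216×10^-5)(0.4345) = 5.28×10^-6 A.

5.28×10^-6 A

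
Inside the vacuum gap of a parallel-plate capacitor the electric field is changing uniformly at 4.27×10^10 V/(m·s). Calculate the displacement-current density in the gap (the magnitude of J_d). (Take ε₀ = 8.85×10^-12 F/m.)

J_d = ε₀ ∂E/∂t, so J_d = 0.378 A/m².

0.378 A/m²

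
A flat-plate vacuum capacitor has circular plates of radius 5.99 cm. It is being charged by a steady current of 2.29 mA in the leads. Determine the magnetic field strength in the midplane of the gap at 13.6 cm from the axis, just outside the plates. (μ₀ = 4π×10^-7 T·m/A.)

3.37×10^-9 T

By continuity the displacement current in the gap matches the conduction current: I_d = 2.29×10^-3 A.
Outside the plates the loop encloses all of I_d, so B·2πr = μ₀ I_d and B = 3.37×10^-9 T.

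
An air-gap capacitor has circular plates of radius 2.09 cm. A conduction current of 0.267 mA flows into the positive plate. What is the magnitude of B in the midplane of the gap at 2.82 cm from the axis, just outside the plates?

1.89×10^-9 T

By continuity the displacement current in the gap matches the conduction current: I_d = 2.67×10^-4 A.
Outside the plates the loop encloses all of I_d, so B·2πr = μ₀ I_d and B = 1.89×10^-9 T.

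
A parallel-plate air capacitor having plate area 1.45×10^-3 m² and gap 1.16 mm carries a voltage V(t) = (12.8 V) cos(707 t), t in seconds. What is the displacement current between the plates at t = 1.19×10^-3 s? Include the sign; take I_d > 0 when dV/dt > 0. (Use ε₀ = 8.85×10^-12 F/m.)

-7.46×10^-8 A

dV/dt = (12.8)(707)·−sin(0.84133) = -6747 V/s.
I_d = C dV/dt with C = ε₀A/d = (8.85×10^-12)(1.45×10^-3)/(1.16×10^-3) = 1.106×10^-11 F, so I_d = (1.106×10^-11)(-6747) = -7.46×10^-8 A.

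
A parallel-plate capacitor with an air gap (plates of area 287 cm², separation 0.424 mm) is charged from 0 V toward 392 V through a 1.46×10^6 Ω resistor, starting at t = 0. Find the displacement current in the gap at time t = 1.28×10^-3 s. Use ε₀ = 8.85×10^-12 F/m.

6.21×10^-5 A

With C = ε₀A/d = (8.85×10^-12)(0.0287)/(4.24×10^-4) = 5.990×10^-10 F, the time constant is τ = RC = 8.745×10^-4 s, so t/τ = 1.464 and e^(−t/τ) = 0.2313.
I_d = I_cond = (V₀/R) e^(−t/τ) = (2.685×10^-4)(0.2313) = 6.21×10^-5 A.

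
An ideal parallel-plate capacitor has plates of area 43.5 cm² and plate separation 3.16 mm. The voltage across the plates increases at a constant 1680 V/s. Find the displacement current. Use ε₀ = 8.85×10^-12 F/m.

2.05×10^-8 A

C = ε₀A/d = (8.85×10^-12)(4.35×10^-3)/(3.16×10^-3) = 1.218×10^-11 F.
I_d = C dV/dt = (1.218×10^-11)(1680) = 2.05×10^-8 A.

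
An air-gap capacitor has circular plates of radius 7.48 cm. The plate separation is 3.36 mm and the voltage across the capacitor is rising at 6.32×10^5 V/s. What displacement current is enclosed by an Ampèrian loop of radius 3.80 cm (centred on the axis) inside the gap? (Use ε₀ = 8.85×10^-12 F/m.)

7.55×10^-6 A

With E = V/d, dE/dt = 1.881×10^8 V/(m·s) and πR² = 0.01758 m², giving I_d = ε₀ πR² dE/dt = 2.927×10^-5 A.
Since J_d is uniform, the enclosed fraction is (r/R)² = 0.2581, giving I_d,enc = 7.55×10^-6 A.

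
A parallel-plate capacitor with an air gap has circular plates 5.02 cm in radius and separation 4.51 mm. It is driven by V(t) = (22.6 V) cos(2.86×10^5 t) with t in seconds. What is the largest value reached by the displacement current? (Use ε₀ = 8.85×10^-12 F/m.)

1.00×10^-4 A

(dE/dt)_max = V₀ω/d = 1.433×10^9 V/(m·s); ω = 2.86×10^5 rad/s.
I_d,max = ε₀ A (dE/dt)_max = (8.85×10^-12)(7.917×10^-3)(1.433×10^9) = 1.00×10^-4 A.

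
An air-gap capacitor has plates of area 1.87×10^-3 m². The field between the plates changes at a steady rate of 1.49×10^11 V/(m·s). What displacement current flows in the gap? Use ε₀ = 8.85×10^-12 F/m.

2.47×10^-3 A

With a uniform field, Φ_E = EA, so I_d = ε₀ A dE/dt = 2.47×10^-3 A.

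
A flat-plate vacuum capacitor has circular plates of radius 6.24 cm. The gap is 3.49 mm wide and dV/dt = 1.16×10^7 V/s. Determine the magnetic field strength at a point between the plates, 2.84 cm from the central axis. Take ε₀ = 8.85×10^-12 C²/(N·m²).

With E = V/d, dE/dt = 3.324×10^9 V/(m·s) and πR² = 0.01223 m², giving I_d = ε₀ πR² dE/dt = 3.598×10^-4 A.
An Ampèrian loop of radius r encloses a fraction (r/R)² of I_d. Then B·2πr = μ₀ I_d (r/R)², giving B = μ₀ I_d r/(2πR²) = 5.25×10^-10 T.

5.25×10^-10 T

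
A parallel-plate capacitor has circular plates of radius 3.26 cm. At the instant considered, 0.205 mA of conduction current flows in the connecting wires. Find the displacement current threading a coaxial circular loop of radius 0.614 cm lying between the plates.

7.27×10^-6 A

By continuity the displacement current in the gap matches the conduction current: I_d = 2.05×10^-4 A.
The field is uniform, so I_d,enc = I_d (r/R)² = (2.05×10^-4)(0.614/3.26)² = 7.27×10^-6 A.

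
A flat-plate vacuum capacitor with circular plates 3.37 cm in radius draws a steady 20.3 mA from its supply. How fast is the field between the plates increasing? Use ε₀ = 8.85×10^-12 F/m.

Charge continuity gives I_d = I = 0.0203 A between the plates.
Since I_d = ε₀ A dE/dt, dE/dt = I_d/(ε₀A) = (0.0203)/((8.85×10^-12)(3.568×10^-3)) = 6.43×10^11 V/(m·s).

6.43×10^11 V/(m·s)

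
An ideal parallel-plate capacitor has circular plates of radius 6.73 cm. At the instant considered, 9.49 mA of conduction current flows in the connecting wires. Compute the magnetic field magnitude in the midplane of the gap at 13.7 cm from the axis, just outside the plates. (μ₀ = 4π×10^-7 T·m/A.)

By continuity the displacement current in the gap matches the conduction current: I_d = 9.49×10^-3 A.
For r ≥ R the full I_d is enclosed: B = μ₀ I_d/(2πr) = (4π×10^-7)(9.49×10^-3)/(2π·0.137) = 1.39×10^-8 T.

1.39×10^-8 T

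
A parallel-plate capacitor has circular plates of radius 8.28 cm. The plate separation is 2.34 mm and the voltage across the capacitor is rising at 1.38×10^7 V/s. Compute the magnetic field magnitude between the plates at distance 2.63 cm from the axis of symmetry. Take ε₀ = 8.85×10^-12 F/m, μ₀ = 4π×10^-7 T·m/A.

8.62×10^-10 T

I_d = C dV/dt with C = ε₀πR²/d = 8.147×10^-11 F, so I_d = (8.147×10^-11)(1.38×10^7) = 1.124×10^-3 A.
An Ampèrian loop of radius r encloses a fraction (r/R)² of I_d. Then B·2πr = μ₀ I_d (r/R)², giving B = μ₀ I_d r/(2πR²) = 8.62×10^-10 T.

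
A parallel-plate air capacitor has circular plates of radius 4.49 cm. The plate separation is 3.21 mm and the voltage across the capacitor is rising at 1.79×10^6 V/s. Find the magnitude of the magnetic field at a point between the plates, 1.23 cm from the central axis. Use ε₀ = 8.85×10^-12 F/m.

3.81×10^-11 T

With E = V/d, dE/dt = 5.576×10^8 V/(m·s) and πR² = 6.333×10^-3 m², giving I_d = ε₀ πR² dE/dt = 3.125×10^-5 A.
An Ampèrian loop of radius r encloses a fraction (r/R)² of I_d. Then B·2πr = μ₀ I_d (r/R)², giving B = μ₀ I_d r/(2πR²) = 3.81×10^-11 T.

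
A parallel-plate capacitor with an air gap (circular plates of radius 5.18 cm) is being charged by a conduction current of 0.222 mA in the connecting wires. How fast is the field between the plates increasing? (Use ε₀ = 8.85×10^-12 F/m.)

The displacement current between the plates equals the conduction current, I_d = 0.222 mA.
Inverting I_d = ε₀ A dE/dt gives dE/dt = 2.22×10^-4 / (8.85×10^-12 · 8.430×10^-3) = 2.98×10^9 V/(m·s).

2.98×10^9 V/(m·s)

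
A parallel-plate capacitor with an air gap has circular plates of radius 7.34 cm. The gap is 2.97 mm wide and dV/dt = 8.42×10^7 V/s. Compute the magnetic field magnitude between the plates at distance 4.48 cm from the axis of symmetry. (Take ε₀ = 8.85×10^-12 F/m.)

7.06×10^-9 T

dE/dt = (dV/dt)/d = 2.835×10^10 V/(m·s); I_d = ε₀(πR²)(dE/dt) = (8.85×10^-12)(0.01693)(2.835×10^10) = 4.248×10^-3 A.
An Ampèrian loop of radius r encloses a fraction (r/R)² of I_d. Then B·2πr = μ₀ I_d (r/R)², giving B = μ₀ I_d r/(2πR²) = 7.06×10^-9 T.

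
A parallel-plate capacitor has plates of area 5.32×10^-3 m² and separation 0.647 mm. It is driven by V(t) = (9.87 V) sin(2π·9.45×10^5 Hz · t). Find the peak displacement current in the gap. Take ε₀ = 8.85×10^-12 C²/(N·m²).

C = ε₀A/d = (8.85×10^-12)(5.32×10^-3)/(6.47×10^-4) = 7.277×10^-11 F; ω = 2πf = 5.938×10^6 rad/s.
I_d = C dV/dt, so |I_d|_max = C V₀ ω = (7.277×10^-11)(9.87)(5.938×10^6) = 4.26×10^-3 A.

4.26×10^-3 A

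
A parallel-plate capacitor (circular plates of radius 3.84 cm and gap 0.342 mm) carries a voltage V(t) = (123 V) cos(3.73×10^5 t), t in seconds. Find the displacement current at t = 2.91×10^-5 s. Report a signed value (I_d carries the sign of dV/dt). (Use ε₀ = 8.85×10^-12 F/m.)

dE/dt = (V₀ω/d)·−sin(ωt) with ωt = 10.8543 rad: (123)(3.73×10^5)(0.9900)/(3.42×10^-4) = 1.328×10^11 V/(m·s).
I_d = ε₀ A dE/dt = (8.85×10^-12)(4.632×10^-3)(1.328×10^11) = 5.44×10^-3 A.

5.44×10^-3 A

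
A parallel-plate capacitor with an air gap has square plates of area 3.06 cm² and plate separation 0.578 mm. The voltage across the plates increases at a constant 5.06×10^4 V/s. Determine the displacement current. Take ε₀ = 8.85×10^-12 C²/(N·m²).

2.37×10^-7 A

C = ε₀A/d = (8.85×10^-12)(3.06×10^-4)/(5.78×10^-4) = 4.685×10^-12 F.
I_d = C dV/dt = (4.685×10^-12)(5.06×10^4) = 2.37×10^-7 A.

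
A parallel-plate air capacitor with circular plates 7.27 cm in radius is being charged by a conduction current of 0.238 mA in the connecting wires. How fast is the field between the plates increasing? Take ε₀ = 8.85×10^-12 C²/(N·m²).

1.62×10^9 V/(m·s)

By continuity, I_d in the gap equals the 0.238 mA flowing in the wire.
Inverting I_d = ε₀ A dE/dt gives dE/dt = 2.38×10^-4 / (8.85×10^-12 · 0.01660) = 1.62×10^9 V/(m·s).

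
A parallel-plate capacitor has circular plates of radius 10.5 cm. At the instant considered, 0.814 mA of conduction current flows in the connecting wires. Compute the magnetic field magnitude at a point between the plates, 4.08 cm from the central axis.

6.02×10^-10 T

No conduction current crosses the gap, so I_d there equals the 8.14×10^-4 A in the leads.
∮B·dl = μ₀ I_d,enc with I_d,enc = I_d r²/R² = 1.229×10^-4 A; so B = μ₀ I_d,enc/(2πr) = 6.02×10^-10 T.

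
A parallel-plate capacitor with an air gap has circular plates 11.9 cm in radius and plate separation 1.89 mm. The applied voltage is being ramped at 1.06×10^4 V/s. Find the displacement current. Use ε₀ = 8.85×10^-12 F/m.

C = ε₀A/d = (8.85×10^-12)(0.04449)/(1.89×10^-3) = 2.083×10^-10 F.
I_d = C dV/dt = (2.083×10^-10)(1.06×10^4) = 2.21×10^-6 A.

2.21×10^-6 A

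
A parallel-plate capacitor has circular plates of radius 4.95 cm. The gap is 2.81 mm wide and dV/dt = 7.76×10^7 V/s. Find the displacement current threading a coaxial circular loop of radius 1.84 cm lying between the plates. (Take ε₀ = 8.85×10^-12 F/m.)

2.60×10^-4 A

dE/dt = (dV/dt)/d = 2.762×10^10 V/(m·s); I_d = ε₀(πR²)(dE/dt) = (8.85×10^-12)(7.698×10^-3)(2.762×10^10) = 1.882×10^-3 A.
Through an area πr² the displacement current is I_d·(πr²/πR²) = I_d (r/R)² = 2.60×10^-4 A.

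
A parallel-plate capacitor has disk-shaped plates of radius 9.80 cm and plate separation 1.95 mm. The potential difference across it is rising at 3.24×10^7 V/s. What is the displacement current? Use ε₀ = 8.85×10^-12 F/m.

4.44×10^-3 A

The displacement current equals the charging current C dV/dt. With C = ε₀A/d = (8.85×10^-12)(0.03017)/(1.95×10^-3) = 1.369×10^-10 F, I_d = (1.369×10^-10)(3.24×10^7) = 4.44×10^-3 A.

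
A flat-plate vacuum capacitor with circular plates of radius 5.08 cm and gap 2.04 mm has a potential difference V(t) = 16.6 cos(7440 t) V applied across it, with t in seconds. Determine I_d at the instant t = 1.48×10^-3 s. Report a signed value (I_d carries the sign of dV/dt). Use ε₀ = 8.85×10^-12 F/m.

dE/dt = (V₀ω/d)·−sin(ωt) with ωt = 11.0112 rad: (16.6)(7440)(0.9999)/(2.04×10^-3) = 6.054×10^7 V/(m·s).
I_d = ε₀ A dE/dt = (8.85×10^-12)(8.107×10^-3)(6.054×10^7) = 4.34×10^-6 A.

4.34×10^-6 A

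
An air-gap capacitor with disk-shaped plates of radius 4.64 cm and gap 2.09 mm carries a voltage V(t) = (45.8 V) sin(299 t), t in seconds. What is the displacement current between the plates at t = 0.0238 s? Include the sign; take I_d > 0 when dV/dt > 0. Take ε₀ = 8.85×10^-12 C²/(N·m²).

2.64×10^-7 A

dE/dt = (V₀ω/d)·cos(ωt) with ωt = 7.1162 rad: (45.8)(299)(0.6726)/(2.09×10^-3) = 4.407×10^6 V/(m·s).
I_d = ε₀ A dE/dt = (8.85×10^-12)(6.764×10^-3)(4.407×10^6) = 2.64×10^-7 A.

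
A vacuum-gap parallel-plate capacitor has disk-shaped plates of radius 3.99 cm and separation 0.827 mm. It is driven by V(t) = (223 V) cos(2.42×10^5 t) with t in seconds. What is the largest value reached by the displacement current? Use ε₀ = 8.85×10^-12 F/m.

(dE/dt)_max = V₀ω/d = 6.526×10^10 V/(m·s); ω = 2.42×10^5 rad/s.
I_d,max = ε₀ A (dE/dt)_max = (8.85×10^-12)(5.001×10^-3)(6.526×10^10) = 2.89×10^-3 A.

2.89×10^-3 A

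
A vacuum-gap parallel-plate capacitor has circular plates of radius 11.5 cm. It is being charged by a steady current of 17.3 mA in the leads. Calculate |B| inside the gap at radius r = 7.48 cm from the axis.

1.96×10^-8 T

Between the plates the displacement current equals the wire current: I_d = 17.3 mA = 0.0173 A.
∮B·dl = μ₀ I_d,enc with I_d,enc = I_d r²/R² = 7.319×10^-3 A; so B = μ₀ I_d,enc/(2πr) = 1.96×10^-8 T.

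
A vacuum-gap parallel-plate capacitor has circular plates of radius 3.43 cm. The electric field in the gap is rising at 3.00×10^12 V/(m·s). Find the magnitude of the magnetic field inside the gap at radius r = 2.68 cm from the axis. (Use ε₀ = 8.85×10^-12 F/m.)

4.47×10^-7 T

Total displacement current: I_d = ε₀(πR²)(dE/dt) = (8.85×10^-12)(3.696×10^-3)(3.00×10^12) = 0.09813 A.
An Ampèrian loop of radius r encloses a fraction (r/R)² of I_d. Then B·2πr = μ₀ I_d (r/R)², giving B = μ₀ I_d r/(2πR²) = 4.47×10^-7 T.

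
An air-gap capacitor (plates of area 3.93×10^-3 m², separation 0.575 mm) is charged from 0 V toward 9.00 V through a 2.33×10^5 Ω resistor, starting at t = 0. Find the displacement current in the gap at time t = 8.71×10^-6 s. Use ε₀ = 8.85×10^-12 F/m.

2.08×10^-5 A

With C = ε₀A/d = (8.85×10^-12)(3.93×10^-3)/(5.75×10^-4) = 6.049×10^-11 F, the time constant is τ = RC = 1.409×10^-5 s, so t/τ = 0.6182 and e^(−t/τ) = 0.5389.
I_d = I_cond = (V₀/R) e^(−t/τ) = (3.863×10^-5)(0.5389) = 2.08×10^-5 A.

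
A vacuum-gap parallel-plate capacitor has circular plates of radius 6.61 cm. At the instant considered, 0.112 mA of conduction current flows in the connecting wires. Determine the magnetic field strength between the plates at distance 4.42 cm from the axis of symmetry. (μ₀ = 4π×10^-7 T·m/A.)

By continuity the displacement current in the gap matches the conduction current: I_d = 1.12×10^-4 A.
∮B·dl = μ₀ I_d,enc with I_d,enc = I_d r²/R² = 5.008×10^-5 A; so B = μ₀ I_d,enc/(2πr) = 2.27×10^-10 T.

2.27×10^-10 T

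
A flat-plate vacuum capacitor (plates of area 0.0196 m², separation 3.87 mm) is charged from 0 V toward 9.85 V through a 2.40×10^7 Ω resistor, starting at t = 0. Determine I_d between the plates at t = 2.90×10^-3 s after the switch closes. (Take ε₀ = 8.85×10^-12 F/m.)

2.77×10^-8 A

C = ε₀A/d = (8.85×10^-12)(0.0196)/(3.87×10^-3) = 4.482×10^-11 F and τ = RC = 1.076×10^-3 s. I_d in the gap equals the RC charging current.
I_d(t) = (V₀/R) e^(−t/τ) = 4.104×10^-7 · e^(−2.695) = 2.77×10^-8 A.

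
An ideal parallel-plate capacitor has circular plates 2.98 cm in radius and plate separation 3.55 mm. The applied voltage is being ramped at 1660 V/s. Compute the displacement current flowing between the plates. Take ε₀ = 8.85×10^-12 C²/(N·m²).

1.15×10^-8 A

The field between the plates is E = V/d, so dE/dt = (1660)/(3.55×10^-3 m) = 4.676×10^5 V/(m·s).
I_d = ε₀ A (dE/dt) = (8.85×10^-12)(2.790×10^-3)(4.676×10^5) = 1.15×10^-8 A.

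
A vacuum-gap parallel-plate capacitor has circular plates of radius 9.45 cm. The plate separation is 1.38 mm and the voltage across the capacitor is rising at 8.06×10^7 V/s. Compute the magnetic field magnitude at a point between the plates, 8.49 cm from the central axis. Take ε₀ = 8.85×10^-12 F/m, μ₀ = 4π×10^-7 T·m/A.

With E = V/d, dE/dt = 5.841×10^10 V/(m·s) and πR² = 0.02806 m², giving I_d = ε₀ πR² dE/dt = 0.01451 A.
∮B·dl = μ₀ I_d,enc with I_d,enc = I_d r²/R² = 0.01171 A; so B = μ₀ I_d,enc/(2πr) = 2.76×10^-8 T.

2.76×10^-8 T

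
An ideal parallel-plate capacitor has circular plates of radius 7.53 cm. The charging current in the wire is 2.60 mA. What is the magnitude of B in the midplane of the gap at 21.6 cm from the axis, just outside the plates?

No conduction current crosses the gap, so I_d there equals the 2.60×10^-3 A in the leads.
With r > R the enclosed displacement current is the full I_d; B = μ₀ I_d / (2πr) = 2.41×10^-9 T.

2.41×10^-9 T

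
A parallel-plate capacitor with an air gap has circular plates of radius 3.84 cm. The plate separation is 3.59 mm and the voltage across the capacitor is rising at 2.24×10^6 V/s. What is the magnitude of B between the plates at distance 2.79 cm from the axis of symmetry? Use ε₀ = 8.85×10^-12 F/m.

9.68×10^-11 T

dE/dt = (dV/dt)/d = 6.240×10^8 V/(m·s); I_d = ε₀(πR²)(dE/dt) = (8.85×10^-12)(4.632×10^-3)(6.240×10^8) = 2.558×10^-5 A.
∮B·dl = μ₀ I_d,enc with I_d,enc = I_d r²/R² = 1.350×10^-5 A; so B = μ₀ I_d,enc/(2πr) = 9.68×10^-11 T.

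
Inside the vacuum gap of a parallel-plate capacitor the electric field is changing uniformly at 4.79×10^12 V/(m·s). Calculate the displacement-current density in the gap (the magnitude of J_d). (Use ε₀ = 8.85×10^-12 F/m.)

J_d = ε₀ dE/dt = (8.85×10^-12)(4.79×10^12) = 42.4 A/m².

42.4 A/m²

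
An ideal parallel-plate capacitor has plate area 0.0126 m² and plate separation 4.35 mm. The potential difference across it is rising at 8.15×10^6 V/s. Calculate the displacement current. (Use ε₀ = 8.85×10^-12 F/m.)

C = ε₀A/d = (8.85×10^-12)(0.0126)/(4.35×10^-3) = 2.563×10^-11 F.
I_d = C dV/dt = (2.563×10^-11)(8.15×10^6) = 2.09×10^-4 A.

2.09×10^-4 A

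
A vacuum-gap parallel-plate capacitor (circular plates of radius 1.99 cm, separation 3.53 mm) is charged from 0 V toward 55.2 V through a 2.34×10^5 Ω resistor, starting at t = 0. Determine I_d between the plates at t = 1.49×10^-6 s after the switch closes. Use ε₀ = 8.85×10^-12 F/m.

C = ε₀A/d = (8.85×10^-12)(1.244×10^-3)/(3.53×10^-3) = 3.119×10^-12 F, so τ = RC = 7.298×10^-7 s.
The conduction current is I(t) = (V₀/R) e^(−t/τ), and the displacement current between the plates equals it.
t/τ = 2.042; I_d = (55.2/2.34×10^5) · e^(−2.042) = (2.359×10^-4)(0.1298) = 3.06×10^-5 A.

3.06×10^-5 A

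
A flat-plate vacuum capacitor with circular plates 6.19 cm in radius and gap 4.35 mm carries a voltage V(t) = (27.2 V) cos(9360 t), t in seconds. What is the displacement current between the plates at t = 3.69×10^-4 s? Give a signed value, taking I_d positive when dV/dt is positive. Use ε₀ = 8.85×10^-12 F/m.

1.92×10^-6 A

dE/dt = (V₀ω/d)·−sin(ωt) with ωt = 3.45384 rad: (27.2)(9360)(0.3072)/(4.35×10^-3) = 1.798×10^7 V/(m·s).
I_d = ε₀ A dE/dt = (8.85×10^-12)(0.01204)(1.798×10^7) = 1.92×10^-6 A.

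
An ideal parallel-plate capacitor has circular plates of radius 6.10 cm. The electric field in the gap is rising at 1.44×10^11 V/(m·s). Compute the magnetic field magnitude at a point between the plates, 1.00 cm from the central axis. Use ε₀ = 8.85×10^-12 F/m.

8.01×10^-9 T

Through the whole plate area (πR² = 0.01169 m²), I_d = ε₀ πR² dE/dt = 0.01490 A.
An Ampèrian loop of radius r encloses a fraction (r/R)² of I_d. Then B·2πr = μ₀ I_d (r/R)², giving B = μ₀ I_d r/(2πR²) = 8.01×10^-9 T.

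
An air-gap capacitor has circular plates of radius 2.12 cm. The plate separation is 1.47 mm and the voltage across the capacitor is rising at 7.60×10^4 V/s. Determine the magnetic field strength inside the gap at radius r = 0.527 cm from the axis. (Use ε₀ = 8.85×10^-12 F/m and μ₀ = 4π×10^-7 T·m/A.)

1.52×10^-12 T

I_d = C dV/dt with C = ε₀πR²/d = 8.501×10^-12 F, so I_d = (8.501×10^-12)(7.60×10^4) = 6.461×10^-7 A.
For r < R the Ampère–Maxwell law gives B(2πr) = μ₀ I_d (r²/R²), so B = μ₀ I_d r/(2πR²) = (4π×10^-7)(6.461×10^-7)(5.27×10^-3)/(2π·0.0212²) = 1.52×10^-12 T.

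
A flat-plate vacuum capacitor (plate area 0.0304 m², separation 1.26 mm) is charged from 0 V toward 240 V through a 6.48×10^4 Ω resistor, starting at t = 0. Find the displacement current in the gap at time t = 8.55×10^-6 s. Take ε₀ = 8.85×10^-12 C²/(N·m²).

C = ε₀A/d = (8.85×10^-12)(0.0304)/(1.26×10^-3) = 2.135×10^-10 F and τ = RC = 1.383×10^-5 s. I_d in the gap equals the RC charging current.
I_d(t) = (V₀/R) e^(−t/τ) = 3.704×10^-3 · e^(−0.6182) = 2.00×10^-3 A.

2.00×10^-3 A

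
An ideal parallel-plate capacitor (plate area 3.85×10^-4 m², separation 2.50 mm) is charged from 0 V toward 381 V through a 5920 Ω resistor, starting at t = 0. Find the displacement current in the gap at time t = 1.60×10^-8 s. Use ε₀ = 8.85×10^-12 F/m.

8.86×10^-3 A

C = ε₀A/d = (8.85×10^-12)(3.85×10^-4)/(2.50×10^-3) = 1.363×10^-12 F, so τ = RC = 8.069×10^-9 s.
The conduction current is I(t) = (V₀/R) e^(−t/τ), and the displacement current between the plates equals it.
t/τ = 1.983; I_d = (381/5920) · e^(−1.983) = (0.06436)(0.1377) = 8.86×10^-3 A.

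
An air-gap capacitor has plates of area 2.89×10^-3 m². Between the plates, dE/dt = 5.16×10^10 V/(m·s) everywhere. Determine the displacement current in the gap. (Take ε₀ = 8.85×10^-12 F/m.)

1.32×10^-3 A

With a uniform field, Φ_E = EA, so I_d = ε₀ A dE/dt = 1.32×10^-3 A.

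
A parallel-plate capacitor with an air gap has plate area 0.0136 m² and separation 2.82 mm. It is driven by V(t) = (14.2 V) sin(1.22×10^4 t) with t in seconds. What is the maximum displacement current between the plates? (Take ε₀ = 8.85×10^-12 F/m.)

C = ε₀A/d = (8.85×10^-12)(0.0136)/(2.82×10^-3) = 4.268×10^-11 F; ω = 1.22×10^4 rad/s.
I_d = C dV/dt, so |I_d|_max = C V₀ ω = (4.268×10^-11)(14.2)(1.22×10^4) = 7.39×10^-6 A.

7.39×10^-6 A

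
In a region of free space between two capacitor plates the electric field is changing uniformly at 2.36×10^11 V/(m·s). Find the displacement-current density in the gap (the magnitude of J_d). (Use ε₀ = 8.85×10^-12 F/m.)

2.09 A/m²

J_d = ε₀ dE/dt = (8.85×10^-12)(2.36×10^11) = 2.09 A/m².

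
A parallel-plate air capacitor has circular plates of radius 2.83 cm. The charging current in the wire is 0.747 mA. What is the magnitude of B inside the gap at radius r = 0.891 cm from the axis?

1.66×10^-9 T

By continuity the displacement current in the gap matches the conduction current: I_d = 7.47×10^-4 A.
∮B·dl = μ₀ I_d,enc with I_d,enc = I_d r²/R² = 7.405×10^-5 A; so B = μ₀ I_d,enc/(2πr) = 1.66×10^-9 T.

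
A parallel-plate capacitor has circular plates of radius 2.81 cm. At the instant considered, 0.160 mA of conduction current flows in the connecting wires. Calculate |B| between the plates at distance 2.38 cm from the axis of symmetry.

9.65×10^-10 T

Between the plates the displacement current equals the wire current: I_d = 0.160 mA = 1.60×10^-4 A.
∮B·dl = μ₀ I_d,enc with I_d,enc = I_d r²/R² = 1.148×10^-4 A; so B = μ₀ I_d,enc/(2πr) = 9.65×10^-10 T.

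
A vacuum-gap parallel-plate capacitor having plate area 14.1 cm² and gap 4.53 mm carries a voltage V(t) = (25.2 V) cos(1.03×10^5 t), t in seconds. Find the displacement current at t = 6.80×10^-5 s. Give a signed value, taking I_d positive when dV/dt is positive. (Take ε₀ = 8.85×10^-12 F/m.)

-4.72×10^-6 A

dE/dt = (V₀ω/d)·−sin(ωt) with ωt = 7.004 rad: (25.2)(1.03×10^5)(-0.6600)/(4.53×10^-3) = -3.782×10^8 V/(m·s).
I_d = ε₀ A dE/dt = (8.85×10^-12)(1.41×10^-3)(-3.782×10^8) = -4.72×10^-6 A.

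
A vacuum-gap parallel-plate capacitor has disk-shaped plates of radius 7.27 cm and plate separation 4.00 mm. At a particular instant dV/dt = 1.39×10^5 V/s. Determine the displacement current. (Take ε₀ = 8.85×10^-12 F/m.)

The displacement current equals the charging current C dV/dt. With C = ε₀A/d = (8.85×10^-12)(0.01660)/(4.00×10^-3) = 3.673×10^-11 F, I_d = (3.673×10^-11)(1.39×10^5) = 5.11×10^-6 A.

5.11×10^-6 A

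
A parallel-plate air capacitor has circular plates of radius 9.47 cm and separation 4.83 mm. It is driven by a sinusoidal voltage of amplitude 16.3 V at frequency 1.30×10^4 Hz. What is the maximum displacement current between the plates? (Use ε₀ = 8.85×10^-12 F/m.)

The displacement current equals the conduction current C dV/dt, which peaks at C V₀ ω.
With C = ε₀A/d = (8.85×10^-12)(0.02817)/(4.83×10^-3) = 5.162×10^-11 F and ω = 2πf = 8.168×10^4 rad/s, I_d,max = (5.162×10^-11)(16.3)(8.168×10^4) = 6.87×10^-5 A.

6.87×10^-5 A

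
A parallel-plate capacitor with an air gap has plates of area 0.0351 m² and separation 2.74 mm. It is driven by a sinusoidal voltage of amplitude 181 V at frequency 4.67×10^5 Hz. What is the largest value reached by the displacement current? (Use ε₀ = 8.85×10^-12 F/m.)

C = ε₀A/d = (8.85×10^-12)(0.0351)/(2.74×10^-3) = 1.134×10^-10 F; ω = 2πf = 2.934×10^6 rad/s.
I_d = C dV/dt, so |I_d|_max = C V₀ ω = (1.134×10^-10)(181)(2.934×10^6) = 0.0602 A.

0.0602 A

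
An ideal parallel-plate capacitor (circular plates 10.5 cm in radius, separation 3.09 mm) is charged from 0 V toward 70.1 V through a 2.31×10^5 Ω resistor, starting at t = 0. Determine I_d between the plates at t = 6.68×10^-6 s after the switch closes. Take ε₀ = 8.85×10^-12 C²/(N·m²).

2.27×10^-4 A

C = ε₀A/d = (8.85×10^-12)(0.03464)/(3.09×10^-3) = 9.921×10^-11 F and τ = RC = 2.292×10^-5 s. I_d in the gap equals the RC charging current.
I_d(t) = (V₀/R) e^(−t/τ) = 3.035×10^-4 · e^(−0.2914) = 2.27×10^-4 A.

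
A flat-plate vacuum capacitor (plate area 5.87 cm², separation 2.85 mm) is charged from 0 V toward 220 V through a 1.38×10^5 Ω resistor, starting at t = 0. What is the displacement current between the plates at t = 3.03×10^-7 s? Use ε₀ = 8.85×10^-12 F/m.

4.78×10^-4 A

C = ε₀A/d = (8.85×10^-12)(5.87×10^-4)/(2.85×10^-3) = 1.823×10^-12 F and τ = RC = 2.516×10^-7 s. I_d in the gap equals the RC charging current.
I_d(t) = (V₀/R) e^(−t/τ) = 1.594×10^-3 · e^(−1.204) = 4.78×10^-4 A.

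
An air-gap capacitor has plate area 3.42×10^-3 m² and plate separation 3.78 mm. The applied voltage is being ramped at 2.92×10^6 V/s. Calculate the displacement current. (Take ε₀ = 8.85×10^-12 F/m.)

The field between the plates is E = V/d, so dE/dt = (2.92×10^6)/(3.78×10^-3 m) = 7.725×10^8 V/(m·s).
I_d = ε₀ A (dE/dt) = (8.85×10^-12)(3.42×10^-3)(7.725×10^8) = 2.34×10^-5 A.

2.34×10^-5 A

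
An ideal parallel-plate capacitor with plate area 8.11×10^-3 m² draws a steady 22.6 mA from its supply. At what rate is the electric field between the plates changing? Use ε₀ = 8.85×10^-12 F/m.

3.15×10^11 V/(m·s)

The displacement current between the plates equals the conduction current, I_d = 22.6 mA.
Then dE/dt = I_d/(ε₀A) = 3.15×10^11 V/(m·s).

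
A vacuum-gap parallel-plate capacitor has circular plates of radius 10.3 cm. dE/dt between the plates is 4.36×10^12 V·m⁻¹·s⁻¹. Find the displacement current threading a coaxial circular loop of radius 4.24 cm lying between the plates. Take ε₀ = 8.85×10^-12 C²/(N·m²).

I_d = ε₀ dΦ_E/dt = ε₀ πR² (dE/dt) = (8.85×10^-12)(0.03333)(4.36×10^12) = 1.286 A through the full plate area.
The field is uniform, so I_d,enc = I_d (r/R)² = (1.286)(4.24/10.3)² = 0.218 A.

0.218 A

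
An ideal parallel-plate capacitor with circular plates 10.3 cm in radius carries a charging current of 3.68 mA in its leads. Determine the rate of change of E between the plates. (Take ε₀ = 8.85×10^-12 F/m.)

Charge continuity gives I_d = I = 3.68×10^-3 A between the plates.
Inverting I_d = ε₀ A dE/dt gives dE/dt = 3.68×10^-3 / (8.85×10^-12 · 0.03333) = 1.25×10^10 V/(m·s).

1.25×10^10 V/(m·s)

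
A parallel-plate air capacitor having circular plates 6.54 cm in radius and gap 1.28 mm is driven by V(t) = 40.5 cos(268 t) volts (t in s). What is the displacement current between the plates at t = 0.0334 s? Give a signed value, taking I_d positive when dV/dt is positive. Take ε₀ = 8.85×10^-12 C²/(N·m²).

dE/dt = (V₀ω/d)·−sin(ωt) with ωt = 8.9512 rad: (40.5)(268)(-0.4561)/(1.28×10^-3) = -3.868×10^6 V/(m·s).
I_d = ε₀ A dE/dt = (8.85×10^-12)(0.01344)(-3.868×10^6) = -4.60×10^-7 A.

-4.60×10^-7 A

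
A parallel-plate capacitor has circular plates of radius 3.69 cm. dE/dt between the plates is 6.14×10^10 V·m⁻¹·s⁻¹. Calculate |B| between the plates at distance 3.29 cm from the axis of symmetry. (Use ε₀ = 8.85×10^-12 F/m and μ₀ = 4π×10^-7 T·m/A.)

I_d = ε₀ dΦ_E/dt = ε₀ πR² (dE/dt) = (8.85×10^-12)(4.278×10^-3)(6.14×10^10) = 2.325×10^-3 A through the full plate area.
For r < R the Ampère–Maxwell law gives B(2πr) = μ₀ I_d (r²/R²), so B = μ₀ I_d r/(2πR²) = (4π×10^-7)(2.325×10^-3)(0.0329)/(2π·0.0369²) = 1.12×10^-8 T.

1.12×10^-8 T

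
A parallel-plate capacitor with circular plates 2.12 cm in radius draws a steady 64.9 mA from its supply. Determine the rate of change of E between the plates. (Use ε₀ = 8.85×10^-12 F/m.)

5.19×10^12 V/(m·s)

Charge continuity gives I_d = I = 0.0649 A between the plates.
Then dE/dt = I_d/(ε₀A) = 5.19×10^12 V/(m·s).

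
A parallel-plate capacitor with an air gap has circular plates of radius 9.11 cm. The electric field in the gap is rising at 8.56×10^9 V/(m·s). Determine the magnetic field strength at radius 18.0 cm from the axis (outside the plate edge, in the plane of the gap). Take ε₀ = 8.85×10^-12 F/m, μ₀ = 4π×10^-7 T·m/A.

2.19×10^-9 T

Through the whole plate area (πR² = 0.02607 m²), I_d = ε₀ πR² dE/dt = 1.975×10^-3 A.
With r > R the enclosed displacement current is the full I_d; B = μ₀ I_d / (2πr) = 2.19×10^-9 T.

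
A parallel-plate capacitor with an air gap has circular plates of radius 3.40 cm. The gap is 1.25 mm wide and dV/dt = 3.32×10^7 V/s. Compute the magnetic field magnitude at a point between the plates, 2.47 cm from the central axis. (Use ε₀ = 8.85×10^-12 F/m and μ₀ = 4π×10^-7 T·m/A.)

dE/dt = (dV/dt)/d = 2.656×10^10 V/(m·s); I_d = ε₀(πR²)(dE/dt) = (8.85×10^-12)(3.632×10^-3)(2.656×10^10) = 8.537×10^-4 A.
∮B·dl = μ₀ I_d,enc with I_d,enc = I_d r²/R² = 4.505×10^-4 A; so B = μ₀ I_d,enc/(2πr) = 3.65×10^-9 T.

3.65×10^-9 T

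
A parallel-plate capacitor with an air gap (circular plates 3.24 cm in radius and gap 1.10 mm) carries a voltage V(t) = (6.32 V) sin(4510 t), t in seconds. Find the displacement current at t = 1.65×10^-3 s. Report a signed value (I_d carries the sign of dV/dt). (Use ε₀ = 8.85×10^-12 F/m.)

3.03×10^-7 A

C = ε₀A/d = (8.85×10^-12)(3.298×10^-3)/(1.10×10^-3) = 2.653×10^-11 F. dV/dt = V₀ω·cos(ωt); at ωt = 7.4415 rad this factor is 0.4009.
I_d = C dV/dt = (2.653×10^-11)(6.32)(4510)(0.4009) = 3.03×10^-7 A.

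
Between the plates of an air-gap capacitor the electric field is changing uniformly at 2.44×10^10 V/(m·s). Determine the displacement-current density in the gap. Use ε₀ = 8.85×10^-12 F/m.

The displacement-current density is ε₀ ∂E/∂t = (8.85×10^-12)(2.44×10^10) = 0.216 A/m².

0.216 A/m²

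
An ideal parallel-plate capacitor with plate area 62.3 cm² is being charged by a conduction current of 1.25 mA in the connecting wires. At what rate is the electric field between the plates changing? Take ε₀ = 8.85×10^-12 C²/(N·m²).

2.27×10^10 V/(m·s)

The displacement current between the plates equals the conduction current, I_d = 1.25 mA.
Then dE/dt = I_d/(ε₀A) = 2.27×10^10 V/(m·s).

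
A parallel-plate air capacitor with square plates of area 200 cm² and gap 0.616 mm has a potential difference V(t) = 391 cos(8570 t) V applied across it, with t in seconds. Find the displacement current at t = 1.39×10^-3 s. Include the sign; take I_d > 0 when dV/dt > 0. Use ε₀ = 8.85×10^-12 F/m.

dE/dt = (V₀ω/d)·−sin(ωt) with ωt = 11.9123 rad: (391)(8570)(0.6084)/(6.16×10^-4) = 3.310×10^9 V/(m·s).
I_d = ε₀ A dE/dt = (8.85×10^-12)(0.0200)(3.310×10^9) = 5.86×10^-4 A.

5.86×10^-4 A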